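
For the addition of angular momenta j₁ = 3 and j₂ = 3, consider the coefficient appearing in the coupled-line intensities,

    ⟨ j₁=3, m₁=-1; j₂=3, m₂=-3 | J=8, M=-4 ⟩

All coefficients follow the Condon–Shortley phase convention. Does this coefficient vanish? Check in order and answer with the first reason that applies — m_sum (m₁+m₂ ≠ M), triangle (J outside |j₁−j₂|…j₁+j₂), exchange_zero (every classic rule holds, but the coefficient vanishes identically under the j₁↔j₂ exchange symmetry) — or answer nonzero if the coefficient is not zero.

m-sum: m₁+m₂ = -1+(-3) = -4, M = -4  ✓
triangle: need |j₁−j₂| ≤ J ≤ j₁+j₂, i.e. J ∈ [0, 6]; J = 8 is outside ✗ ⇒ coefficient is 0

triangle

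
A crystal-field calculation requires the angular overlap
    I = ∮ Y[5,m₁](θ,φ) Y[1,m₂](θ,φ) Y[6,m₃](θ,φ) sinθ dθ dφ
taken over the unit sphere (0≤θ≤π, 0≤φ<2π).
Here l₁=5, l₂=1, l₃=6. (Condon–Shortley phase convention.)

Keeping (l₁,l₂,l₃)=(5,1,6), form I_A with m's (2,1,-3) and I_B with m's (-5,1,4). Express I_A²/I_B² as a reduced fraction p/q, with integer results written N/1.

l's match ⇒ only the (l;m) 3-j factors differ between A and B.
A: triangle coeff Δ(5,1,6) = 1/858; Σ_t [0,0]: t=0:+1/60480 = 1/60480; (3j)²=6/143 [(5 1 6; 2 1 -3)], sign=-1
B: triangle coeff Δ(5,1,6) = 1/858; Σ_t [0,0]: t=0:+1/7257600 = 1/7257600; (3j)²=1/858 [(5 1 6; -5 1 4)], sign=+1
I_A²/I_B² = (6/143)/(1/858) = 36/1

36/1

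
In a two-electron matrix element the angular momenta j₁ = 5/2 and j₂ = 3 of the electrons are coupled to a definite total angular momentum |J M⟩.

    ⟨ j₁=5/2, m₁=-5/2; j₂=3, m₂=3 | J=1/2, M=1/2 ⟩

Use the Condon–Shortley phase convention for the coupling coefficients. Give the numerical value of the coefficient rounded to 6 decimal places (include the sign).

-0.534522

triangle: 5!×0!×1!/7! = 120/5040
(j±m)!: 0!×5!×6!×0!×1!×0! = 86400
prefactor² = (2J+1)×Δ×N² = 28800/7
  k=5: −1/(5!×0!×0!×1!×0!×0!) = -1/120
Σ = -1/120  ⇒  CG² = 28800/7×(-1/120)² = 2/7
CG = −√(2/7) = -0.534522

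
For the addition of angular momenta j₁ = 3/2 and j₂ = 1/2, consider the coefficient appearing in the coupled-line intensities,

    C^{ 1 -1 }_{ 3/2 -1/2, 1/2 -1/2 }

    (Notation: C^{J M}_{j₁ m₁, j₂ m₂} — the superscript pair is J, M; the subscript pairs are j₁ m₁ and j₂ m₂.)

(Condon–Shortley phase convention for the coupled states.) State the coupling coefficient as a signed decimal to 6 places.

j₁+j₂−J=1  J+j₁−j₂=2  J−j₁+j₂=0  j₁+j₂+J+1=4
(j₁±m₁, j₂±m₂, J±M) = (1,2,0,1,0,2)
P² = 1
sum k=0..0:
  [0] +1/2 = 1/2
S = 1/2
C² = P²·S² = 1/4 ; C = +0.500000

+√(1/4) ≈ +0.500000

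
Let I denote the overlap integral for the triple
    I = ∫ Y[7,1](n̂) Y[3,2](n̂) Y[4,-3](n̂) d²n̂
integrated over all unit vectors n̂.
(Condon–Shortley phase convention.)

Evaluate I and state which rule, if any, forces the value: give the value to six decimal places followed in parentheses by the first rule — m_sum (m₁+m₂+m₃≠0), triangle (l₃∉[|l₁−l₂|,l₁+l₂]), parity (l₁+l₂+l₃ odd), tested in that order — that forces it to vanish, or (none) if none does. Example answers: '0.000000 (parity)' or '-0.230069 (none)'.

Rules hold: Σm=0, L=14 even, 4≤4≤10.
N = 15·7·9 = 945
Δ = 6!·8!·0!/15! = 1/45045
Racah Σ t=3..3: t=3:−1/20736 = -1/20736
⇒ 3j(7 3 4; 0 0 0)² = 35/1287, sgn -1
Racah Σ t=5..5: t=5:−1/604800 = -1/604800
⇒ 3j(7 3 4; 1 2 -3)² = 16/15015, sgn +1
4πI² = N·(3j₀)²·(3jₘ)² = 560/20449
I = -1·√(0.0273852/4π) = -0.04668239
No selection rule forces the value: the integral is nonzero (none).

-0.046682 (none)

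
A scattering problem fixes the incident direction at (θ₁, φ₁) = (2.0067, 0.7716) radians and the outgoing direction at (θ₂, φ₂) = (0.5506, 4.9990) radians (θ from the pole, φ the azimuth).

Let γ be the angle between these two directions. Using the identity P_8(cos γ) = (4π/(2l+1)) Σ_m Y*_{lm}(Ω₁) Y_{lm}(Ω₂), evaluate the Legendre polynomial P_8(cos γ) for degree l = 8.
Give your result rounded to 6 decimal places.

Expand P_8 via completeness: Σ_{m} conj(Y_{8,m}) at Ω₁ times Y_{8,m} at Ω₂ —
  term(m=-8) = -0.000503-0.000458i   from Y*(Ω₁)=+0.233570-0.025888i, Y(Ω₂)=-0.001913-0.002172i
  term(m=-7) = +0.002069-0.007992i   from Y*(Ω₁)=-0.278299+0.338013i, Y(Ω₂)=-0.017096+0.007954i
  term(m=-6) = +0.025997-0.006132i   from Y*(Ω₁)=-0.028915-0.348460i, Y(Ω₂)=+0.011330+0.075545i
  term(m=-5) = -0.009646-0.011073i   from Y*(Ω₁)=-0.051641-0.044965i, Y(Ω₂)=+0.212429+0.029447i
  term(m=-4) = +0.053779-0.139001i   from Y*(Ω₁)=+0.357926-0.019775i, Y(Ω₂)=+0.171185-0.378893i
  term(m=-3) = +0.053963-0.006279i   from Y*(Ω₁)=-0.073617+0.079979i, Y(Ω₂)=-0.378703-0.326141i
  term(m=-2) = -0.035244-0.051426i   from Y*(Ω₁)=+0.008399+0.304280i, Y(Ω₂)=-0.172074+0.111078i
  term(m=-1) = -0.026328+0.049960i   from Y*(Ω₁)=-0.124246-0.120864i, Y(Ω₂)=-0.092105-0.312510i
  term(m=+0) = +0.091931+0.000000i   from Y*(Ω₁)=-0.281108-0.000000i, Y(Ω₂)=-0.327029+0.000000i
  term(m=+1) = -0.026328-0.049960i   from Y*(Ω₁)=+0.124246-0.120864i, Y(Ω₂)=+0.092105-0.312510i
  term(m=+2) = -0.035244+0.051426i   from Y*(Ω₁)=+0.008399-0.304280i, Y(Ω₂)=-0.172074-0.111078i
  term(m=+3) = +0.053963+0.006279i   from Y*(Ω₁)=+0.073617+0.079979i, Y(Ω₂)=+0.378703-0.326141i
  term(m=+4) = +0.053779+0.139001i   from Y*(Ω₁)=+0.357926+0.019775i, Y(Ω₂)=+0.171185+0.378893i
  term(m=+5) = -0.009646+0.011073i   from Y*(Ω₁)=+0.051641-0.044965i, Y(Ω₂)=-0.212429+0.029447i
  term(m=+6) = +0.025997+0.006132i   from Y*(Ω₁)=-0.028915+0.348460i, Y(Ω₂)=+0.011330-0.075545i
  term(m=+7) = +0.002069+0.007992i   from Y*(Ω₁)=+0.278299+0.338013i, Y(Ω₂)=+0.017096+0.007954i
  term(m=+8) = -0.000503+0.000458i   from Y*(Ω₁)=+0.233570+0.025888i, Y(Ω₂)=-0.001913+0.002172i
Σ over m = +0.220106+0.000000i; ×(4π/17) → +0.162702+0.000000i. Real part: 0.162702

0.162702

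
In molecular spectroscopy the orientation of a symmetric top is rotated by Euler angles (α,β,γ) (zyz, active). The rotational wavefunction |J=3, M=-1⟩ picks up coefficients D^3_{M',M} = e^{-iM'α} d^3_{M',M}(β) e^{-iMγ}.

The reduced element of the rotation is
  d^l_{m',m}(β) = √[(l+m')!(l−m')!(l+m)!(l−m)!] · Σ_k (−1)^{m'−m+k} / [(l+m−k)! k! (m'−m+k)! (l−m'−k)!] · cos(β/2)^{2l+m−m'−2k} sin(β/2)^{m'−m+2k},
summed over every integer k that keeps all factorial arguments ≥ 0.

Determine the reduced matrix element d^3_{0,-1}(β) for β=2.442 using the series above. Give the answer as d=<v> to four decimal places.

d^3_{0,-1}(β=2.4420) via the finite sum:
With c≡cos(β/2)=0.342706 and s≡sin(β/2)=0.939443, N=[6·6·2·24]^{1/2}=41.569219
k: max(0,(-1)−(0))=0 … min(3+(-1),3−(0))=2
  k=0: (−1)^1·41.5692/(12)·0.3427^5·0.9394^1 = -0.015384
  k=1: (−1)^2·41.5692/(4)·0.3427^3·0.9394^3 = +0.346808
  k=2: (−1)^3·41.5692/(12)·0.3427^1·0.9394^5 = -0.868688
d^3_{0,-1}(2.4420) = -0.015384 +0.346808 -0.868688 = -0.537264

d=-0.5373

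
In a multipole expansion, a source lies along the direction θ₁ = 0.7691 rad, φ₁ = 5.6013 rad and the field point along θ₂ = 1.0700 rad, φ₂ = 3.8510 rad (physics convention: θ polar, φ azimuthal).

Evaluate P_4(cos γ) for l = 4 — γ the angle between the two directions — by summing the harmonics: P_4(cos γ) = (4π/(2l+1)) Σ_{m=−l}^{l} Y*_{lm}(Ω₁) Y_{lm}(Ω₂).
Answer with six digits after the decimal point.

Term-by-term m-sum for l=4 (normalisation 4π/9 = 1.396263):
  m=-4: Y*=-0.094790-0.041656i  Y=-0.250012-0.078425i  product +0.020432+0.017848i
  m=-3: Y*=-0.138334-0.269083i  Y=+0.214585+0.344234i  product +0.062943-0.105360i
  m=-2: Y*=+0.086944-0.413951i  Y=+0.023914-0.156135i  product -0.062553-0.023474i
  m=-1: Y*=+0.112713-0.091499i  Y=+0.209589-0.179932i  product +0.007160-0.039458i
  m=+0: Y*=-0.334201-0.000000i  Y=-0.217464+0.000000i  product +0.072677+0.000000i
  m=+1: Y*=-0.112713-0.091499i  Y=-0.209589-0.179932i  product +0.007160+0.039458i
  m=+2: Y*=+0.086944+0.413951i  Y=+0.023914+0.156135i  product -0.062553+0.023474i
  m=+3: Y*=+0.138334-0.269083i  Y=-0.214585+0.344234i  product +0.062943+0.105360i
  m=+4: Y*=-0.094790+0.041656i  Y=-0.250012+0.078425i  product +0.020432-0.017848i
Σ over m = +0.128640+0.000000i; ×(4π/9) → +0.179616+0.000000i. Real part: 0.179616

0.179616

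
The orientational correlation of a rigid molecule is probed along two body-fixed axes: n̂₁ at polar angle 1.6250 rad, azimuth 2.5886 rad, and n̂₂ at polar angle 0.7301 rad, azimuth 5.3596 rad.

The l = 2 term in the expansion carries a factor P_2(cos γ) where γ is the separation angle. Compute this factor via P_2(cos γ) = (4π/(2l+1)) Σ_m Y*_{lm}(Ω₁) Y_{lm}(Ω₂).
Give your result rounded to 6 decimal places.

Summing Y*_{l m}(θ₁,φ₁)·Y_{l m}(θ₂,φ₂) over m ∈ [−2, 2]; prefactor 4π/(2·2+1) = 2.513274:
  m=-2: (+0.172641-0.344279i) × (-0.046885+0.165300i) = +0.048815+0.044679i  (running Σ = +0.048815+0.044679i)
  m=-1: (+0.035564-0.021951i) × (+0.231486+0.306275i) = +0.014956+0.005811i  (running Σ = +0.063771+0.050490i)
  m=0: (-0.312614-0.000000i) × (+0.209911+0.000000i) = -0.065621-0.000000i  (running Σ = -0.001850+0.050490i)
  m=1: (-0.035564-0.021951i) × (-0.231486+0.306275i) = +0.014956-0.005811i  (running Σ = +0.013105+0.044679i)
  m=2: (+0.172641+0.344279i) × (-0.046885-0.165300i) = +0.048815-0.044679i  (running Σ = +0.061921+0.000000i)
Accumulated sum +0.061921+0.000000i; after 4π/(2l+1) scaling, +0.155623+0.000000i ⇒ P_2 = 0.155623

0.155623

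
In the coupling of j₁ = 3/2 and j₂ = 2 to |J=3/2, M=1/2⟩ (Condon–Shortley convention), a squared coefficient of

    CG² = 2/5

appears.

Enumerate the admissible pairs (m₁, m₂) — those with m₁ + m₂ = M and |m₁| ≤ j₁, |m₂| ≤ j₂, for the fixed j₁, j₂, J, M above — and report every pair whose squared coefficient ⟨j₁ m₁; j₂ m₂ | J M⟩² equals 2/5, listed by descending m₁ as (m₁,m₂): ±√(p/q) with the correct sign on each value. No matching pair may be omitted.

Admissible pairs with m₁+m₂ = M = 1/2: (-3/2,2), (-1/2,1), (1/2,0), (3/2,-1)
  (m₁,m₂)=(3/2,-1): CG² = 2/5, CG = +√(2/5)   ← matches the target
  (m₁,m₂)=(1/2,0): CG² = 1/5, CG = −√(1/5)
  (m₁,m₂)=(-1/2,1): CG² = 0/1, CG = 0
  (m₁,m₂)=(-3/2,2): CG² = 2/5, CG = +√(2/5)   ← matches the target
Pairs with CG² = 2/5: (3/2,-1): +√(2/5); (-3/2,2): +√(2/5)

(3/2,-1): +√(2/5); (-3/2,2): +√(2/5)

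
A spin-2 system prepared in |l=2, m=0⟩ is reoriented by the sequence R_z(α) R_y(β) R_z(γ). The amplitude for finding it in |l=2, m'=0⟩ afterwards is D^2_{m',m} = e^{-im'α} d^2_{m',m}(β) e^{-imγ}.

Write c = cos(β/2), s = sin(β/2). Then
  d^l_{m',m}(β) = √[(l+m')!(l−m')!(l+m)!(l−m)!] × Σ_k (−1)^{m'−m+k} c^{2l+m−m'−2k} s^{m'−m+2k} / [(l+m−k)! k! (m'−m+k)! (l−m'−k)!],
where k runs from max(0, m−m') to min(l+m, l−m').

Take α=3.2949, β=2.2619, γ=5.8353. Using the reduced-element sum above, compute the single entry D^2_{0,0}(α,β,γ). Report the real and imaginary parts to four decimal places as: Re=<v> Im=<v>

Re=0.1094 Im=0.0000

Split into d^2_{0,0}(β=2.2619) × two z-phases.
c=cos(2.261900/2)=0.425800, s=sin(2.261900/2)=0.904817; N=√[2·2·2·2]=4.000000
k: max(0,(0)−(0))=0 … min(2+(0),2−(0))=2
  k=0: (−1)^0·4.0000/(4)·0.4258^4·0.9048^0 = +0.032872
  k=1: (−1)^1·4.0000/(1)·0.4258^2·0.9048^2 = -0.593737
  k=2: (−1)^2·4.0000/(4)·0.4258^0·0.9048^4 = +0.670260
d^2_{0,0}(2.2619) = +0.032872 -0.593737 +0.670260 = +0.109395
Attach z-rotation phases: D = e^{-i(0)(3.2949)}·(+0.109395)·e^{-i(0)(5.8353)} = +0.109395+0.000000i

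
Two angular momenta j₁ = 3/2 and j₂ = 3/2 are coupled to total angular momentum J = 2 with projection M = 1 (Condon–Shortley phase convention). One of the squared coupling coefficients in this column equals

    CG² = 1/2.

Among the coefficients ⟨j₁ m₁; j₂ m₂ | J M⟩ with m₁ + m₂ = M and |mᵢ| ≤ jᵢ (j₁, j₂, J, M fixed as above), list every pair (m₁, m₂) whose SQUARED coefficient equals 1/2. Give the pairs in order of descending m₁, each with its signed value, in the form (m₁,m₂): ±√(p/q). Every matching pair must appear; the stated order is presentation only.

(3/2,-1/2): +√(1/2); (-1/2,3/2): −√(1/2)

Admissible pairs with m₁+m₂ = M = 1: (-1/2,3/2), (1/2,1/2), (3/2,-1/2)
  (m₁,m₂)=(3/2,-1/2): CG² = 1/2, CG = +√(1/2)   ← matches the target
  (m₁,m₂)=(1/2,1/2): CG² = 0/1, CG = 0
  (m₁,m₂)=(-1/2,3/2): CG² = 1/2, CG = −√(1/2)   ← matches the target
Pairs with CG² = 1/2: (3/2,-1/2): +√(1/2); (-1/2,3/2): −√(1/2)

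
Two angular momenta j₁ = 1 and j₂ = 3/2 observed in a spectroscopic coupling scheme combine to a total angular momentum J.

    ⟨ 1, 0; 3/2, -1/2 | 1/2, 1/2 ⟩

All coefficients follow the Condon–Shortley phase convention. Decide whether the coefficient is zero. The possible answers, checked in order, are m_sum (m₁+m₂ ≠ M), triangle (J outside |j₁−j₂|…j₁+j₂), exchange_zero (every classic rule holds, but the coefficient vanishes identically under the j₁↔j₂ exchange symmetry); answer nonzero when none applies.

m-sum: m₁+m₂ = 0+(-1/2) = -1/2, M = 1/2  ✗ ⇒ coefficient is 0

m_sum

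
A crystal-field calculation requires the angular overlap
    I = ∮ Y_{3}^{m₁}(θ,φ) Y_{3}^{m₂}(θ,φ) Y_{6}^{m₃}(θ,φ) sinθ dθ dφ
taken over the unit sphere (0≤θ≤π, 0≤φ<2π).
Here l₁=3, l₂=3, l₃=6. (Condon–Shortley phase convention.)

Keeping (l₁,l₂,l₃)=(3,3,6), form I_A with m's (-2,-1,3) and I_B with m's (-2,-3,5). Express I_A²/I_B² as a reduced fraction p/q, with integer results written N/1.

l's match ⇒ only the (l;m) 3-j factors differ between A and B.
A: triangle coeff Δ(3,3,6) = 1/12012; Σ_t [0,0]: t=0:+1/5760 = 1/5760; (3j)²=9/286 [(3 3 6; -2 -1 3)], sign=-1
B: triangle coeff Δ(3,3,6) = 1/12012; Σ_t [0,0]: t=0:+1/86400 = 1/86400; (3j)²=1/26 [(3 3 6; -2 -3 5)], sign=-1
I_A²/I_B² = (9/286)/(1/26) = 9/11

9/11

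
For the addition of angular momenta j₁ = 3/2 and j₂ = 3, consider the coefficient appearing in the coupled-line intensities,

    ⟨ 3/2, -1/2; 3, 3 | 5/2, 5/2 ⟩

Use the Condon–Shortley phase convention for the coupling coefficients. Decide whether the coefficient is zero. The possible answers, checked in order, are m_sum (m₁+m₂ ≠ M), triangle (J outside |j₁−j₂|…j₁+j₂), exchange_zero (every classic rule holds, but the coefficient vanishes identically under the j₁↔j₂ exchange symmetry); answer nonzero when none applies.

nonzero

m-sum: m₁+m₂ = -1/2+3 = 5/2, M = 5/2  ✓
triangle: |j₁−j₂| = 3/2 ≤ J = 5/2 ≤ j₁+j₂ = 9/2  ✓
exchange: j₁≠j₂ or m₁≠m₂ — the exchange symmetry imposes no constraint here
value check: CG = +√(15/28) = +0.731925 ≠ 0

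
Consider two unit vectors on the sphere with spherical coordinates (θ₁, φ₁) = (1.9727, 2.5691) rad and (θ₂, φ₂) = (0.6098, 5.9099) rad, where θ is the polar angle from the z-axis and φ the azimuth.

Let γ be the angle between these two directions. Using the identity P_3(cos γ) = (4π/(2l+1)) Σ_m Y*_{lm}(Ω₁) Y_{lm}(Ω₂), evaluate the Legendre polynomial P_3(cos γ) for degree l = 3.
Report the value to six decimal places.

Term-by-term m-sum for l=3 (normalisation 4π/7 = 1.795196):
  m=-3: (0.04753 + 0.32173j) × (0.03416 + 0.07054j) = -0.02107 + 0.01434j  (running Σ = -0.02107 + 0.01434j)
  m=-2: (-0.13986 + 0.30836j) × (0.20170 + 0.18661j) = -0.08575 + 0.03610j  (running Σ = -0.10683 + 0.05044j)
  m=-1: (0.05873 - 0.03785j) × (0.40673 + 0.15930j) = 0.02992 - 0.00604j  (running Σ = -0.07691 + 0.04440j)
  m=0: (0.32625 + 0.00000j) × (0.11015 + 0.00000j) = 0.03593 + 0.00000j  (running Σ = -0.04097 + 0.04440j)
  m=1: (-0.05873 - 0.03785j) × (-0.40673 + 0.15930j) = 0.02992 + 0.00604j  (running Σ = -0.01105 + 0.05044j)
  m=2: (-0.13986 - 0.30836j) × (0.20170 - 0.18661j) = -0.08575 - 0.03610j  (running Σ = -0.09681 + 0.01434j)
  m=3: (-0.04753 + 0.32173j) × (-0.03416 + 0.07054j) = -0.02107 - 0.01434j  (running Σ = -0.11788 - 0.00000j)
Σ over m = -0.11788 - 0.00000j; ×(4π/7) → -0.21162 - 0.00000j. Real part: -0.211617

-0.211617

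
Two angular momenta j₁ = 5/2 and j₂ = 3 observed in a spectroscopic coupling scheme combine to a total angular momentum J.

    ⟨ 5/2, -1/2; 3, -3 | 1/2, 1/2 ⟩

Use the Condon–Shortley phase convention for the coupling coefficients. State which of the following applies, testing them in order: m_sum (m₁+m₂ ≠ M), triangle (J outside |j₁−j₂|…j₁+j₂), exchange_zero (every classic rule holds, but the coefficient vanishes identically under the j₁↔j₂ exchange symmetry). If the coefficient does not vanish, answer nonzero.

m-sum: m₁+m₂ = -1/2+(-3) = -7/2, M = 1/2  ✗ ⇒ coefficient is 0

m_sum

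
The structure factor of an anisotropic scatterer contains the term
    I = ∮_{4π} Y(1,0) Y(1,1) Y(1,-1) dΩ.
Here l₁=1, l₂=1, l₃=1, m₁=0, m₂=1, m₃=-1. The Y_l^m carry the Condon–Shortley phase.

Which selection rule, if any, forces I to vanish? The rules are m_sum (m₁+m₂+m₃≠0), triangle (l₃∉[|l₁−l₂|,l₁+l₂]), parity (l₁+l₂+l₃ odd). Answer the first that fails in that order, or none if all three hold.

m₁+m₂+m₃ = 0 + 1 − 1 = 0  ✓
triangle: |1−1|=0 ≤ l₃=1 ≤ 1+1=2  ✓
parity: l₁+l₂+l₃ = 3 is odd  ✗

parity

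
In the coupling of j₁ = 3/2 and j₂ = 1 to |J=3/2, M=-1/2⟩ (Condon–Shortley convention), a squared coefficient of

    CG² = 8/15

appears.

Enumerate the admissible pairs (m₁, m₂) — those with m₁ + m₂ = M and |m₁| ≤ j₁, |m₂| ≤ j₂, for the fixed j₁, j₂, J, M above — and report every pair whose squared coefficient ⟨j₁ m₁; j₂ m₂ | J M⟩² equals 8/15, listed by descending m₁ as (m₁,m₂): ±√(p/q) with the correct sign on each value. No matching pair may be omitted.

(1/2,-1): +√(8/15)

Admissible pairs with m₁+m₂ = M = -1/2: (-3/2,1), (-1/2,0), (1/2,-1)
  (m₁,m₂)=(1/2,-1): CG² = 8/15, CG = +√(8/15)   ← matches the target
  (m₁,m₂)=(-1/2,0): CG² = 1/15, CG = −√(1/15)
  (m₁,m₂)=(-3/2,1): CG² = 2/5, CG = −√(2/5)
Pairs with CG² = 8/15: (1/2,-1): +√(8/15)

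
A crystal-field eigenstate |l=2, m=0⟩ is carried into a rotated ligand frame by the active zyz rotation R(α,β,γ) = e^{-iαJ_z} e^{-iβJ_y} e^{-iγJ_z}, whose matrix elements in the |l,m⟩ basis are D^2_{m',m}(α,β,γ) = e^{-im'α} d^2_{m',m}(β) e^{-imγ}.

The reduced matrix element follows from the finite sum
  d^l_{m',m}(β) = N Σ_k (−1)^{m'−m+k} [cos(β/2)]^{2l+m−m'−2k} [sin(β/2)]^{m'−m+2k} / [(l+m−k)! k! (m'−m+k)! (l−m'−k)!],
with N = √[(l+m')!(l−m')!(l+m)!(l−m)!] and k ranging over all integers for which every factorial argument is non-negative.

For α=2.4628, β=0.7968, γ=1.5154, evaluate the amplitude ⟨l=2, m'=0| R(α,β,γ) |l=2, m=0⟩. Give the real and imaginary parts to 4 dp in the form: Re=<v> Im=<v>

Split into d^2_{0,0}(β=0.7968) × two z-phases.
c=cos(0.796800/2)=0.921683, s=sin(0.796800/2)=0.387944; N=√[2·2·2·2]=4.000000
k: max(0,(0)−(0))=0 … min(2+(0),2−(0))=2
  k=0: (−1)^0·4.0000/(4)·0.9217^4·0.3879^0 = +0.721649
  k=1: (−1)^1·4.0000/(1)·0.9217^2·0.3879^2 = -0.511401
  k=2: (−1)^2·4.0000/(4)·0.9217^0·0.3879^4 = +0.022650
d^2_{0,0}(0.7968) = +0.721649 -0.511401 +0.022650 = +0.232899
Attach z-rotation phases: D = e^{-i(0)(2.4628)}·(+0.232899)·e^{-i(0)(1.5154)} = +0.232899+0.000000i

Re=0.2329 Im=0.0000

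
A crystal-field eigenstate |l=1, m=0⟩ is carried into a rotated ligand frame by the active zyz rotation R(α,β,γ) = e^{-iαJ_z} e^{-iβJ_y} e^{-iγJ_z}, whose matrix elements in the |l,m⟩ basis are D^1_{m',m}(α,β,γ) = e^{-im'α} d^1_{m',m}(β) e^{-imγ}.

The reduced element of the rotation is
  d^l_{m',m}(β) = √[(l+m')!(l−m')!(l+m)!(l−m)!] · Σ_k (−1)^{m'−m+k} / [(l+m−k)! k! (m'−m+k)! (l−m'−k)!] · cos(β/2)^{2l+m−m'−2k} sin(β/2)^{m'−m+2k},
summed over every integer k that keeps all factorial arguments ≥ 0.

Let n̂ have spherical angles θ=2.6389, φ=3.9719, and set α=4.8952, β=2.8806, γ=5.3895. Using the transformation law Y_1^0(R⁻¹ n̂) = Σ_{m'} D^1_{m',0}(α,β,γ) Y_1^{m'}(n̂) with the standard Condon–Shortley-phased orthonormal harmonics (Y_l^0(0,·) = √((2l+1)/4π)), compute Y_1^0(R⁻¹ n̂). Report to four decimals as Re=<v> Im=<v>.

Re=0.4503 Im=0.0000

Need the full column D^1_{m',0} for m'=−1..1 at α=4.8952, β=2.8806, γ=5.3895.
cos(β/2)=0.130126, sin(β/2)=0.991497
d^1_{-1,0}: single k=1 term ⇒ +0.182462;  D = +0.033171-0.179421i
d^1_{0,0}: k∈[0..1] ⇒ +0.016933 -0.983067 = -0.966134;  D = -0.966134+0.000000i
d^1_{1,0}: single k=0 term ⇒ -0.182462;  D = -0.033171-0.179421i
Y_1^{m'}(θ=2.6389,φ=3.9719) and Σ D·Y over m':
  (+0.0332-0.1794i)·(-0.1123+0.1229i)  (-0.9661+0.0000i)·(-0.4282+0.0000i)  (-0.0332-0.1794i)·(+0.1123+0.1229i)
Y_1^0(R⁻¹ n̂) = +0.450297+0.000000i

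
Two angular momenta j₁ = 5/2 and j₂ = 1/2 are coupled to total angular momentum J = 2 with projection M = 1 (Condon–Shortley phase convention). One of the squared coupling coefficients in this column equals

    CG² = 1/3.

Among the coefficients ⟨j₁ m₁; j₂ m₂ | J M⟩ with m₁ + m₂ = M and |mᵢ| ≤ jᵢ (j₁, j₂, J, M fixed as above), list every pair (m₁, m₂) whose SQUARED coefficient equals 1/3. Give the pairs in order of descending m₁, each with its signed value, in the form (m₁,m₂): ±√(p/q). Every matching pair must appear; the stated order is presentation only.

Admissible pairs with m₁+m₂ = M = 1: (1/2,1/2), (3/2,-1/2)
  (m₁,m₂)=(3/2,-1/2): CG² = 2/3, CG = +√(2/3)
  (m₁,m₂)=(1/2,1/2): CG² = 1/3, CG = −√(1/3)   ← matches the target
Pairs with CG² = 1/3: (1/2,1/2): −√(1/3)

(1/2,1/2): −√(1/3)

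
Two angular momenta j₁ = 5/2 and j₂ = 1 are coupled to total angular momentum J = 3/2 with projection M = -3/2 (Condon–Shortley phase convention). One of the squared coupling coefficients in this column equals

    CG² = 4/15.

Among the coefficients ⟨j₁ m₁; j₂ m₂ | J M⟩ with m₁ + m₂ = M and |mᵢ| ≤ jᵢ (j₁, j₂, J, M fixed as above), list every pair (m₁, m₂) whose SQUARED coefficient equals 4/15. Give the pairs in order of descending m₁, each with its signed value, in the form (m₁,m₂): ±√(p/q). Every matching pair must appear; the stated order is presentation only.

Admissible pairs with m₁+m₂ = M = -3/2: (-5/2,1), (-3/2,0), (-1/2,-1)
  (m₁,m₂)=(-1/2,-1): CG² = 1/15, CG = +√(1/15)
  (m₁,m₂)=(-3/2,0): CG² = 4/15, CG = −√(4/15)   ← matches the target
  (m₁,m₂)=(-5/2,1): CG² = 2/3, CG = +√(2/3)
Pairs with CG² = 4/15: (-3/2,0): −√(4/15)

(-3/2,0): −√(4/15)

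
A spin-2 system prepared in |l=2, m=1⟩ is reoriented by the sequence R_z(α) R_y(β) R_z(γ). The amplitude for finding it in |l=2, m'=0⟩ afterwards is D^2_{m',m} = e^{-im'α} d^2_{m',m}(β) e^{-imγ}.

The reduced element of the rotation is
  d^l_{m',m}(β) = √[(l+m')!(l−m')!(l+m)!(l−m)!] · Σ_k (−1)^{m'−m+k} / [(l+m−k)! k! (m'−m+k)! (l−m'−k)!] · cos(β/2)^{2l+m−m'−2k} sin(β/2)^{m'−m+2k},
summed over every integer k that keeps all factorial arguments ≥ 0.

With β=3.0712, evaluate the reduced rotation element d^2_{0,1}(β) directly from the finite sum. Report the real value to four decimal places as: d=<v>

d^2_{0,1}(β=3.0712) via the finite sum:
With c≡cos(β/2)=0.035189 and s≡sin(β/2)=0.999381, N=[2·2·6·1]^{1/2}=4.898979
The bounds max(0,m−m')=1 and min(l+m,l−m')=2 give 2 terms
  k=1: (−1)^0·4.8990/(2)·0.0352^3·0.9994^1 = +0.000107
  k=2: (−1)^1·4.8990/(2)·0.0352^1·0.9994^3 = -0.086035
d^2_{0,1}(3.0712) = +0.000107 -0.086035 = -0.085929

d=-0.0859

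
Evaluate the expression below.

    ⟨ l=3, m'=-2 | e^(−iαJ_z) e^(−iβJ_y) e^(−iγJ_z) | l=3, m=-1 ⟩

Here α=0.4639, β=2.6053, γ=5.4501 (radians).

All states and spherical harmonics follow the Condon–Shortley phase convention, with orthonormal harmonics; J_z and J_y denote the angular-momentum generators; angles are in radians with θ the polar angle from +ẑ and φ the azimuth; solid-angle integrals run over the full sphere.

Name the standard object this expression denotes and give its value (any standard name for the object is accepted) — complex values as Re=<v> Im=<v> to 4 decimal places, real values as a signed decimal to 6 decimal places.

This is a Wigner D-matrix element — the rotation-matrix element ⟨l m'| R(α,β,γ) |l m⟩ in the angular-momentum basis.
Split into d^3_{-2,-1}(β=2.6053) × two z-phases.
c=cos(2.605300/2)=0.264944, s=sin(2.605300/2)=0.964264; N=√[1·120·2·24]=75.894664
k∈{1,2} keeps every argument non-negative
  k=1: (−1)^0·75.8947/(24)·0.2649^5·0.9643^1 = +0.003981
  k=2: (−1)^1·75.8947/(12)·0.2649^3·0.9643^3 = -0.105459
d^3_{-2,-1}(2.6053) = +0.003981 -0.105459 = -0.101478
Attach z-rotation phases: D = e^{-i(-2)(0.4639)}·(-0.101478)·e^{-i(-1)(5.4501)} = -0.101023-0.009597i

Wigner D-matrix element, Re=-0.1010 Im=-0.0096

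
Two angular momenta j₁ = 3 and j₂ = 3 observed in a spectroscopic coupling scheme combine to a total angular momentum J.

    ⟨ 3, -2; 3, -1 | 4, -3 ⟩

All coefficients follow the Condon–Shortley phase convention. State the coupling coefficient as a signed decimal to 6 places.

√[9·2!4!4!/11! · 1!5!2!4!1!7!] = √(82944/11)
  +(−1)^1/∏(1,1,4,1,0,3)! = -1/144  (running -1/144)
  +(−1)^2/∏(2,0,3,0,1,4)! = 1/288  (running -1/288)
⟨..|..⟩ = √(82944/11)·(-1/288) = -0.301511

−√(1/11) ≈ -0.301511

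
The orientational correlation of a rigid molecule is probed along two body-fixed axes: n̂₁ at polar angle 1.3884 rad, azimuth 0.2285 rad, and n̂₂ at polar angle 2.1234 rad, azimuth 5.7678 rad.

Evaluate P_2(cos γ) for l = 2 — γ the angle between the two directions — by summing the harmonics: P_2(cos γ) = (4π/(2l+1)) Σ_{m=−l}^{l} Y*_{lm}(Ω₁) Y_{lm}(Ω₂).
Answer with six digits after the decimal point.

Addition theorem: P_2(cos γ) = (4π/5) Σ_m Y*_{lm}(Ω₁) Y_{lm}(Ω₂), m = −2…2:
  m=-2: (0.33523 + 0.16484j) × (0.14388 + 0.24002j) = 0.00867 + 0.10418j  (running Σ = 0.00867 + 0.10418j)
  m=-1: (0.13422 + 0.03122j) × (-0.30032 - 0.17012j) = -0.03500 - 0.03221j  (running Σ = -0.02633 + 0.07197j)
  m=0: (-0.28426 + 0.00000j) × (-0.05470 + 0.00000j) = 0.01555 + 0.00000j  (running Σ = -0.01078 + 0.07197j)
  m=1: (-0.13422 + 0.03122j) × (0.30032 - 0.17012j) = -0.03500 + 0.03221j  (running Σ = -0.04578 + 0.10418j)
  m=2: (0.33523 - 0.16484j) × (0.14388 - 0.24002j) = 0.00867 - 0.10418j  (running Σ = -0.03711 + 0.00000j)
Total Σ_m = -0.03711 + 0.00000j. Multiply by 2.513274: -0.09328 + 0.00000j. P_2(cos γ) = -0.093275

-0.093275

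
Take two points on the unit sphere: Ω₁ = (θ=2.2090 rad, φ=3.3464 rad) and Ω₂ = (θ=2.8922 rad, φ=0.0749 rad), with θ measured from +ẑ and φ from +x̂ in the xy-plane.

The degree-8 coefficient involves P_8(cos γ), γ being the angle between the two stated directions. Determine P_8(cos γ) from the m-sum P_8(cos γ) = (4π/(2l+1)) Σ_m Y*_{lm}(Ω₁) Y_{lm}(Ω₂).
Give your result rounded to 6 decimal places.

Expand P_8 via completeness: Σ_{m} conj(Y_{8,m}) at Ω₁ times Y_{8,m} at Ω₂ —
  term(m=-8) = (0.000000, 0.000001)   from Y*(Ω₁)=(-0.006034, 0.089048), Y(Ω₂)=(0.000006, -0.000004)
  term(m=-7) = (-0.000018, -0.000023)   from Y*(Ω₁)=(0.036204, 0.262325), Y(Ω₂)=(-0.000097, 0.000056)
  term(m=-6) = (0.000346, 0.000342)   from Y*(Ω₁)=(0.146501, 0.411596), Y(Ω₂)=(0.001003, -0.000484)
  term(m=-5) = (-0.002397, -0.001821)   from Y*(Ω₁)=(0.195619, 0.321396), Y(Ω₂)=(-0.007447, 0.002927)
  term(m=-4) = (-0.000208, -0.000119)   from Y*(Ω₁)=(-0.003839, -0.004108), Y(Ω₂)=(0.040669, -0.012563)
  term(m=-3) = (0.054168, 0.022249)   from Y*(Ω₁)=(-0.289725, -0.204407), Y(Ω₂)=(-0.161002, 0.036799)
  term(m=-2) = (-0.080012, -0.021269)   from Y*(Ω₁)=(-0.173258, -0.075224), Y(Ω₂)=(0.433410, -0.065415)
  term(m=-1) = (-0.182145, -0.023796)   from Y*(Ω₁)=(0.271516, 0.056399), Y(Ω₂)=(-0.660551, 0.049568)
  term(m=+0) = (0.042444, 0.000000)   from Y*(Ω₁)=(0.234725, -0.000000), Y(Ω₂)=(0.180824, 0.000000)
  term(m=+1) = (-0.182145, 0.023796)   from Y*(Ω₁)=(-0.271516, 0.056399), Y(Ω₂)=(0.660551, 0.049568)
  term(m=+2) = (-0.080012, 0.021269)   from Y*(Ω₁)=(-0.173258, 0.075224), Y(Ω₂)=(0.433410, 0.065415)
  term(m=+3) = (0.054168, -0.022249)   from Y*(Ω₁)=(0.289725, -0.204407), Y(Ω₂)=(0.161002, 0.036799)
  term(m=+4) = (-0.000208, 0.000119)   from Y*(Ω₁)=(-0.003839, 0.004108), Y(Ω₂)=(0.040669, 0.012563)
  term(m=+5) = (-0.002397, 0.001821)   from Y*(Ω₁)=(-0.195619, 0.321396), Y(Ω₂)=(0.007447, 0.002927)
  term(m=+6) = (0.000346, -0.000342)   from Y*(Ω₁)=(0.146501, -0.411596), Y(Ω₂)=(0.001003, 0.000484)
  term(m=+7) = (-0.000018, 0.000023)   from Y*(Ω₁)=(-0.036204, 0.262325), Y(Ω₂)=(0.000097, 0.000056)
  term(m=+8) = (0.000000, -0.000001)   from Y*(Ω₁)=(-0.006034, -0.089048), Y(Ω₂)=(0.000006, 0.000004)
Total Σ_m = (-0.378090, 0.000000). Multiply by 0.739198: (-0.279483, 0.000000). P_8(cos γ) = -0.279483

-0.279483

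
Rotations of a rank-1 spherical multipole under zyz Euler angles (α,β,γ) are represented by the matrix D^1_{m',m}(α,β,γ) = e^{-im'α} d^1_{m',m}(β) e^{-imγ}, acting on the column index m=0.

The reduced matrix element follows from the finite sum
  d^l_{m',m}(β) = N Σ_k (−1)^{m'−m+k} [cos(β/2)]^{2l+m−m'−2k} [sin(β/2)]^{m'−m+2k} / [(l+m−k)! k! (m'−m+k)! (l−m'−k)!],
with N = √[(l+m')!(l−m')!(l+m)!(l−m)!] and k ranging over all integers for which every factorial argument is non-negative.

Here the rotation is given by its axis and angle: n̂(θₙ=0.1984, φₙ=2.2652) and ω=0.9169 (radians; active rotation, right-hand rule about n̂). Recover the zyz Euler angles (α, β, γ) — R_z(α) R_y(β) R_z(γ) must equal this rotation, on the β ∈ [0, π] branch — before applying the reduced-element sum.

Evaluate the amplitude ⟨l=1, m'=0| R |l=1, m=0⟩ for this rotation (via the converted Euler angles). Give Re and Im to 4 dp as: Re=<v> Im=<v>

Axis–angle → zyz. n̂ = (sinθₙcosφₙ, sinθₙsinφₙ, cosθₙ) = (-0.126130, +0.151459, +0.980383), ω = 0.9169.
R = I cosω + sinω [n̂]ₓ + (1−cosω) n̂n̂ᵀ gives
  R = [+0.614515, -0.785633, +0.071778; +0.770666, +0.617270, +0.158277; -0.168654, -0.041947, +0.984782]
β = atan2(√(R₁₃²+R₂₃²), R₃₃) = 0.174679; α = atan2(R₂₃, R₁₃) mod 2π = 1.145039; γ = atan2(R₃₂, −R₃₁) mod 2π = 6.039417
D^1_{0,0}(1.1450,0.1747,6.0394) = e^{-i·0·1.1450}·d^1_{0,0}(0.1747)·e^{-i·0·6.0394}. Compute d first:
With c≡cos(β/2)=0.996188 and s≡sin(β/2)=0.087229, N=[1·1·1·1]^{1/2}=1.000000
k: max(0,(0)−(0))=0 … min(1+(0),1−(0))=1
  k=0: (−1)^0·1.0000/(1)·0.9962^2·0.0872^0 = +0.992391
  k=1: (−1)^1·1.0000/(1)·0.9962^0·0.0872^2 = -0.007609
d^1_{0,0}(0.1747) = +0.992391 -0.007609 = +0.984782
Attach z-rotation phases: D = e^{-i(0)(1.1450)}·(+0.984782)·e^{-i(0)(6.0394)} = +0.984782+0.000000i

Re=0.9848 Im=0.0000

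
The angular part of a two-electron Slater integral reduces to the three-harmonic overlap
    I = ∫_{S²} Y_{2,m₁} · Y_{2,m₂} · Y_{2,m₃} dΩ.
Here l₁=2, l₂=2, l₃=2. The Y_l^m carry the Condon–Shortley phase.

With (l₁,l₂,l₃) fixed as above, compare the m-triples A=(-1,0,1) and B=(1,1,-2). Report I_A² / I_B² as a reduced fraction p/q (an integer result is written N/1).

Shared (l₁,l₂,l₃)=(2,2,2): N and (l;000)² cancel in I_A²/I_B².
A: Δ = 2!·2!·2!/7! = 1/630; Racah Σ t=1..2: t=1:−1/2 t=2:+1/4 = -1/4; ⇒ 3j(2 2 2; -1 0 1)² = 1/70, sgn +1
B: Δ = 2!·2!·2!/7! = 1/630; Racah Σ t=1..1: t=1:−1/4 = -1/4; ⇒ 3j(2 2 2; 1 1 -2)² = 3/35, sgn -1
I_A²/I_B² = (1/70)/(3/35) = 1/6

1/6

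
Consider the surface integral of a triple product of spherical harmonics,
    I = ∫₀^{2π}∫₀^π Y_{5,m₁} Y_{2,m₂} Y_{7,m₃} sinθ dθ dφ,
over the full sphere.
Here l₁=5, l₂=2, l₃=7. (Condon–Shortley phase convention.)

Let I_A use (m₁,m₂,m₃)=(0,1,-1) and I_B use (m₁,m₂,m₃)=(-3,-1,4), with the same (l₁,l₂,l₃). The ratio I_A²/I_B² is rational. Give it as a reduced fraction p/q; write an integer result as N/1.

l's match ⇒ only the (l;m) 3-j factors differ between A and B.
A: triangle coeff Δ(5,2,7) = 1/15015; Σ_t [0,0]: t=0:+1/86400 = 1/86400; (3j)²=16/715 [(5 2 7; 0 1 -1)], sign=+1
B: triangle coeff Δ(5,2,7) = 1/15015; Σ_t [0,0]: t=0:+1/483840 = 1/483840; (3j)²=3/91 [(5 2 7; -3 -1 4)], sign=-1
I_A²/I_B² = (16/715)/(3/91) = 112/165

112/165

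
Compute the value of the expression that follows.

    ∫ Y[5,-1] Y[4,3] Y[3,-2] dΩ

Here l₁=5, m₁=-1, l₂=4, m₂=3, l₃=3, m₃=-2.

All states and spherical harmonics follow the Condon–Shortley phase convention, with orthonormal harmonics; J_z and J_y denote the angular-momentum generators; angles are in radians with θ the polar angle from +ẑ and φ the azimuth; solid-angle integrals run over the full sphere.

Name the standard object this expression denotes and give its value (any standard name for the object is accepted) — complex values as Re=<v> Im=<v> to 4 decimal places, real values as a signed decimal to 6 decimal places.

This is a Gaunt coefficient — the integral of a triple product of spherical harmonics over the sphere.
Rules hold: Σm=0, L=12 even, 1≤3≤9.
N = 11·9·7 = 693
Δ = 6!·4!·2!/13! = 1/180180
Racah Σ t=2..4: t=2:+1/576 t=3:−1/144 t=4:+1/576 = -1/288
⇒ 3j(5 4 3; 0 0 0)² = 20/1001, sgn +1
Racah Σ t=5..6: t=5:−1/1440 t=6:+1/17280 = -11/17280
⇒ 3j(5 4 3; -1 3 -2)² = 11/468, sgn +1
4πI² = N·(3j₀)²·(3jₘ)² = 55/169
I = +1·√(0.325444/4π) = 0.16092854

Gaunt coefficient, +0.160929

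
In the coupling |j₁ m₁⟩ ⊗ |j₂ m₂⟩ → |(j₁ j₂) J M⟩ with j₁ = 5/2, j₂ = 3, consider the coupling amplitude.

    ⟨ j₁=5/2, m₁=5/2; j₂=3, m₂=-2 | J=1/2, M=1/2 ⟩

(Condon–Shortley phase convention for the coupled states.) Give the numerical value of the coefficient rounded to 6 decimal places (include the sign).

triangle: 5!*0!*1!/7! = 120/5040
(j±m)!: 5!*0!*1!*5!*1!*0! = 14400
prefactor² = (2J+1)*Δ*N² = 4800/7
  k=0: +1/(0!*5!*0!*1!*0!*0!) = 1/120
Σ = 1/120  ⇒  CG² = 4800/7*(1/120)² = 1/21
CG = +√(1/21) = +0.218218

+√(1/21) ≈ +0.218218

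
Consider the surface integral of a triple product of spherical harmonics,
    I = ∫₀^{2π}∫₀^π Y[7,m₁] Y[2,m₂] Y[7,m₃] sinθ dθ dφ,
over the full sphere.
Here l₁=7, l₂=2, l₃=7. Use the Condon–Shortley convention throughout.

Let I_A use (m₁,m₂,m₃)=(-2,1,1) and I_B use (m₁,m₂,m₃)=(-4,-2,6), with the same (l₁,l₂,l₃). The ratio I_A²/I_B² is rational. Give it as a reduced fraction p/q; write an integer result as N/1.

27/52

Same 7,2,7: normalisation and zero-m 3j drop out of the ratio.
A: Δ: 2! 12! 2! / 17! → 1/185640; sum: t=1:−1/1935360 t=2:+1/1209600 = 1/3225600; 3j²(7 2 7; -2 1 1) = Δ·Π!·Σ² = 243/61880  (sign +1)
B: Δ: 2! 12! 2! / 17! → 1/185640; sum: t=0:+1/159667200 = 1/159667200; 3j²(7 2 7; -4 -2 6) = Δ·Π!·Σ² = 9/1190  (sign -1)
I_A²/I_B² = (243/61880)/(9/1190) = 27/52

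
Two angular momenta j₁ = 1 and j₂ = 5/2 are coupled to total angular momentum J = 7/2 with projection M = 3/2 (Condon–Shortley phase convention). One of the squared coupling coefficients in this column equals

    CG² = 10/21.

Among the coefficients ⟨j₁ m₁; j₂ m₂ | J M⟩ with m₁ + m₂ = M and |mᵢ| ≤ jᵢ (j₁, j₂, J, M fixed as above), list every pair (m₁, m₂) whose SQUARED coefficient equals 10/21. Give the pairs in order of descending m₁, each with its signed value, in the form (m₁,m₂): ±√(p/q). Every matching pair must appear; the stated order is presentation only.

Admissible pairs with m₁+m₂ = M = 3/2: (-1,5/2), (0,3/2), (1,1/2)
  (m₁,m₂)=(1,1/2): CG² = 10/21, CG = +√(10/21)   ← matches the target
  (m₁,m₂)=(0,3/2): CG² = 10/21, CG = +√(10/21)   ← matches the target
  (m₁,m₂)=(-1,5/2): CG² = 1/21, CG = +√(1/21)
Pairs with CG² = 10/21: (1,1/2): +√(10/21); (0,3/2): +√(10/21)

(1,1/2): +√(10/21); (0,3/2): +√(10/21)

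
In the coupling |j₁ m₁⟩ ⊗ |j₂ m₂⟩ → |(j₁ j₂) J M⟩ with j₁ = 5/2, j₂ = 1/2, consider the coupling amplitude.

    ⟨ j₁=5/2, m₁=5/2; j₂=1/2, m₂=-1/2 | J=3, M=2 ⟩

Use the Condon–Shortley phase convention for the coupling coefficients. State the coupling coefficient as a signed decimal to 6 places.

j₁+j₂−J=0  J+j₁−j₂=5  J−j₁+j₂=1  j₁+j₂+J+1=7
(j₁±m₁, j₂±m₂, J±M) = (5,0,0,1,5,1)
P² = 2400
sum k=0..0:
  [0] +1/120 = 1/120
S = 1/120
C² = P²·S² = 1/6 ; C = +0.408248

+0.408248  (= +√(1/6))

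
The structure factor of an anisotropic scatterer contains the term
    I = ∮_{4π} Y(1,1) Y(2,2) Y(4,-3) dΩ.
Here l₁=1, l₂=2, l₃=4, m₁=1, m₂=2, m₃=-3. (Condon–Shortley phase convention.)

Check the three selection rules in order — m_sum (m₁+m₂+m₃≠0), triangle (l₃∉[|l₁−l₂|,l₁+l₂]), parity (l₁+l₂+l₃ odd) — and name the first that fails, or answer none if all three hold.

triangle

azimuthal sum: 1 + 2 − 3 = 0  ✓
l₃ must lie in [1,3]; have l₃=4  ✗
L = 1 + 2 + 4 = 7 (odd)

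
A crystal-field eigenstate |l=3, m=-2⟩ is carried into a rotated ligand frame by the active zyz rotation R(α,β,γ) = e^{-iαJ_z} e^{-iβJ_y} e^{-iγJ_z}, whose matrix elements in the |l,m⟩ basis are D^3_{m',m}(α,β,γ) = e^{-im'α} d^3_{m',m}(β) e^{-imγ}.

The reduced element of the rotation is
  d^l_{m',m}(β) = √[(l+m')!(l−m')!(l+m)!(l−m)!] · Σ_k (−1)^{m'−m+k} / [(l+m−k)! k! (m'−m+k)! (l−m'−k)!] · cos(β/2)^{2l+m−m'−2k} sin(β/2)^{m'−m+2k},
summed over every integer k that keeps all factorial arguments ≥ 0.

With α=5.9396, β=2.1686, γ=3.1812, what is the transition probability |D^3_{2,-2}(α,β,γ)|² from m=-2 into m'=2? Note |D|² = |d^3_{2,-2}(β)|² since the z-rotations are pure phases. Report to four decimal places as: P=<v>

D^3_{2,-2}(5.9396,2.1686,3.1812) = e^{-i·2·5.9396}·d^3_{2,-2}(2.1686)·e^{-i·-2·3.1812}. Compute d first:
c=cos(2.168600/2)=0.467532, s=sin(2.168600/2)=0.883976; N=√[120·1·1·120]=120.000000
k: max(0,(-2)−(2))=0 … min(3+(-2),3−(2))=1
  k=0: (−1)^4·120.0000/(24)·0.4675^2·0.8840^4 = +0.667351
  k=1: (−1)^5·120.0000/(120)·0.4675^0·0.8840^6 = -0.477138
d^3_{2,-2}(2.1686) = +0.667351 -0.477138 = +0.190213
|D^3_{2,-2}|² = |d^3_{2,-2}(β)|² = (+0.190213)² = 0.036181 (the z-rotation phases have unit modulus)

P=0.0362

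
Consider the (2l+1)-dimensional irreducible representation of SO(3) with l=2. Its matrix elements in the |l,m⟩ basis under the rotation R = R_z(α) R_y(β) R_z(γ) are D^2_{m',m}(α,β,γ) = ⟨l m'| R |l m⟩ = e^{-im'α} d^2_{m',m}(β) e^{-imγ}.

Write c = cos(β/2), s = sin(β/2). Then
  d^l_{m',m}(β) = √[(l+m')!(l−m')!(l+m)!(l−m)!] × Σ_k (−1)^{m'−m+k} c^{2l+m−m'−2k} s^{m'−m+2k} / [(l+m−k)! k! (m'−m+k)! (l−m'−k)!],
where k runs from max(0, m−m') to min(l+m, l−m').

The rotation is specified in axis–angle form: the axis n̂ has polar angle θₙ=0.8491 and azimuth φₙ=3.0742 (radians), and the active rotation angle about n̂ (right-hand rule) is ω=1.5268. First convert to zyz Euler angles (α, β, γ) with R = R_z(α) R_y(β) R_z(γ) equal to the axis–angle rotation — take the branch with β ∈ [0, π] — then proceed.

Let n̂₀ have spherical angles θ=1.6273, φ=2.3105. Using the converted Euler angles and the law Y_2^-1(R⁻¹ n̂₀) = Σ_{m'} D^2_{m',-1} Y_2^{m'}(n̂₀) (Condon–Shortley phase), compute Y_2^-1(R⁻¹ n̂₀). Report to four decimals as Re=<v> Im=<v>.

Axis–angle → zyz. n̂ = (sinθₙcosφₙ, sinθₙsinφₙ, cosθₙ) = (-0.748982, +0.050552, +0.660659), ω = 1.5268.
R = I cosω + sinω [n̂]ₓ + (1−cosω) n̂n̂ᵀ gives
  R = [+0.580283, -0.696217, -0.422555; +0.623822, +0.046425, +0.780186; -0.523562, -0.716328, +0.461256]
β = atan2(√(R₁₃²+R₂₃²), R₃₃) = 1.091387; α = atan2(R₂₃, R₁₃) mod 2π = 2.067174; γ = atan2(R₃₂, −R₃₁) mod 2π = 5.343551
Need the full column D^2_{m',-1} for m'=−2..2 at α=2.0672, β=1.0914, γ=5.3436.
cos(β/2)=0.854768, sin(β/2)=0.519011
d^2_{-2,-1}: single k=1 term ⇒ +0.648262;  D = -0.647348-0.034420i
d^2_{-1,-1}: k∈[0..1] ⇒ +0.533817 -0.590432 = -0.056615;  D = -0.024281-0.051144i
d^2_{0,-1}: k∈[0..1] ⇒ -0.793956 +0.292720 = -0.501235;  D = -0.295771+0.404668i
d^2_{1,-1}: k∈[0..1] ⇒ +0.590432 -0.072561 = +0.517871;  D = -0.513174-0.069590i
d^2_{2,-1}: single k=0 term ⇒ -0.239005;  D = -0.084551-0.223550i
Y_2^{m'}(θ=1.6273,φ=2.3105) and Σ D·Y over m':
  (-0.6473-0.0344i)·(-0.0351+0.3834i)  (-0.0243-0.0511i)·(+0.0294+0.0322i)  (-0.2958+0.4047i)·(-0.3124+0.0000i)  (-0.5132-0.0696i)·(-0.0294+0.0322i)  (-0.0846-0.2235i)·(-0.0351-0.3834i)
Y_2^-1(R⁻¹ n̂) = +0.063830-0.349890i

Re=0.0638 Im=-0.3499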